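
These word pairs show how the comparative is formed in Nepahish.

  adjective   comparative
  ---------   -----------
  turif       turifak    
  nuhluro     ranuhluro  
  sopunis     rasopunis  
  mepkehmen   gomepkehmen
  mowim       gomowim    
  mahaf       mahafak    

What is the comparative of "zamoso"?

razamoso

mowim and turif both have last vowel 'i' yet inflect differently (gomowim, turifak), so the last vowel is not what conditions the rule; the final letter is.
"zamoso" ends in -o. The one such stem in the data (nuhluro → ranuhluro) adds the prefix ra-, so the same rule applies.
So zamoso → razamoso.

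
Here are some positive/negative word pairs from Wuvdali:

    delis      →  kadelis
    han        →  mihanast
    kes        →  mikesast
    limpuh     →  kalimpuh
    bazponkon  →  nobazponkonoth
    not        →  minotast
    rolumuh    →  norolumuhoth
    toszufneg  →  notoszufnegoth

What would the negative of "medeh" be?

kamedeh

kes and delis both end in -s yet inflect differently (mikesast, kadelis), so the final letter is not what conditions the rule; the number of vowels is.
"medeh" has 2 vowels. The stems with 2 vowels (limpuh → kalimpuh, delis → kadelis) add the prefix ka-.
The other patterns: stems with 1 vowel add mi- … -ast around the stem; stems with 3 vowels add no- … -oth around the stem.
So medeh → kamedeh.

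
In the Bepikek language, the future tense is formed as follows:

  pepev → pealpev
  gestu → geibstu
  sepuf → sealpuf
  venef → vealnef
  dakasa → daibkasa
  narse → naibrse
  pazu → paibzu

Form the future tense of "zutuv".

zualtuv

sepuf and gestu both have last vowel 'u' yet inflect differently (sealpuf, geibstu), so the last vowel is not what conditions the rule; whether the stem ends in a vowel or a consonant is.
"zutuv" ends in a consonant. The stems ending in a consonant (venef → vealnef, sepuf → sealpuf, pepev → pealpev) insert -al- after the first vowel.
So zutuv → zualtuv.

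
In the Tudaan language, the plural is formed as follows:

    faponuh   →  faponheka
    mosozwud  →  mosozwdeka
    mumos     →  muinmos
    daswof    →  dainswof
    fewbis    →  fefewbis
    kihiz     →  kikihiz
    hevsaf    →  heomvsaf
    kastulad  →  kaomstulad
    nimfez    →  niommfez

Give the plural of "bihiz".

bibihiz

"bihiz" has last vowel 'i'. The stems whose last vowel is 'i' (fewbis → fefewbis, kihiz → kikihiz) repeat the first consonant+vowel as a prefix.
The other patterns: stems whose last vowel is 'u' delete the last vowel and add -eka; stems whose last vowel is 'o' insert -in- after the first vowel; stems whose last vowel is 'a' or 'e' insert -om- after the first vowel.
So bihiz → bibihiz.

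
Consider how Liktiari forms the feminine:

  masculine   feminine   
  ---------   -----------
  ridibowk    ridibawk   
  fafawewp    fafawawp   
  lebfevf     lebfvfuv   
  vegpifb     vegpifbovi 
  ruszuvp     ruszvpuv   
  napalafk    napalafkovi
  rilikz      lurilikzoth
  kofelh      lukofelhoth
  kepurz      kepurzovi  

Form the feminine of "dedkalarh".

rilikz and kepurz both end in -z yet inflect differently (lurilikzoth, kepurzovi), so the final letter is not what conditions the rule; the second-to-last letter is.
"dedkalarh" has second-to-last letter 'r'. The one such stem in the data (kepurz → kepurzovi) adds -ovi, so the same rule applies.
So dedkalarh → dedkalarhovi.

dedkalarhovi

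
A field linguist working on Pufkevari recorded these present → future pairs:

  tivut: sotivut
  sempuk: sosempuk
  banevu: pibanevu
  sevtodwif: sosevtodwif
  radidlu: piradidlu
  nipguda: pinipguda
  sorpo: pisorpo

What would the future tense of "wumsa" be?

sempuk and banevu both have last vowel 'u' yet inflect differently (sosempuk, pibanevu), so the last vowel is not what conditions the rule; whether the stem ends in a vowel or a consonant is.
"wumsa" ends in a vowel. The stems ending in a vowel (banevu → pibanevu, radidlu → piradidlu, sorpo → pisorpo) add the prefix pi-.
So wumsa → piwumsa.

piwumsa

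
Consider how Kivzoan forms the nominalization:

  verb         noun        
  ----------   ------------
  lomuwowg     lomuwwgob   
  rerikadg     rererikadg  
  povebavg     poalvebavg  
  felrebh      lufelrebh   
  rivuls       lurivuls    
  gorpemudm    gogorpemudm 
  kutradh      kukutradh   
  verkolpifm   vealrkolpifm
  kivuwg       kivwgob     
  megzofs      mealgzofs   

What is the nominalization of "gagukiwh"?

gorpemudm and verkolpifm both end in -m yet inflect differently (gogorpemudm, vealrkolpifm), so the final letter is not what conditions the rule; the second-to-last letter is.
"gagukiwh" has second-to-last letter 'w'. The stems whose second-to-last letter is 'w' (lomuwowg → lomuwwgob, kivuwg → kivwgob) delete the last vowel and add -ob.
The other patterns: stems whose second-to-last letter is 'd' repeat the first consonant+vowel as a prefix; stems whose second-to-last letter is 'f' or 'v' insert -al- after the first vowel; stems whose second-to-last letter is 'b' or 'l' add the prefix lu-.
So gagukiwh → gagukwhob.

gagukwhob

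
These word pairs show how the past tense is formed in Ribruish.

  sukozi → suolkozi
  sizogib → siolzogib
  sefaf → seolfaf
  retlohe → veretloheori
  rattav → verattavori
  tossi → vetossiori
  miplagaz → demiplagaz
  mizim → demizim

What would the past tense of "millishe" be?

demillishe

sukozi and tossi both end in -i yet inflect differently (suolkozi, vetossiori), so the final letter is not what conditions the rule; the first letter is.
"millishe" begins with m-. The stems beginning with m- (miplagaz → demiplagaz, mizim → demizim) add the prefix de-.
The other patterns: stems beginning with s- insert -ol- after the first vowel; stems beginning with r- or t- add ve- … -ori around the stem.
So millishe → demillishe.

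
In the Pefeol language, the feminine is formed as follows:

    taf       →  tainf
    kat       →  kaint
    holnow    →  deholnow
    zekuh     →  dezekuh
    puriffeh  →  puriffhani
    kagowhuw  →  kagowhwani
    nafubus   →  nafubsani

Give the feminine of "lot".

zekuh and puriffeh both end in -h yet inflect differently (dezekuh, puriffhani), so the final letter is not what conditions the rule; the number of vowels is.
"lot" has 1 vowel. The stems with 1 vowel (taf → tainf, kat → kaint) insert -in- after the first vowel.
So lot → loint.

loint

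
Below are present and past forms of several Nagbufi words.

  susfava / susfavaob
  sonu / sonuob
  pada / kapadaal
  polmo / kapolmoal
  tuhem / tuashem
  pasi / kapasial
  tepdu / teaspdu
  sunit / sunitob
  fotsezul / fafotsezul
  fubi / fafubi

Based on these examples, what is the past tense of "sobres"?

sobresob

"sobres" begins with s-. The stems beginning with s- (sonu → sonuob, sunit → sunitob, susfava → susfavaob) add -ob.
The other patterns: stems beginning with f- add the prefix fa-; stems beginning with p- add ka- … -al around the stem; stems beginning with t- insert -as- after the first vowel.
So sobres → sobresob.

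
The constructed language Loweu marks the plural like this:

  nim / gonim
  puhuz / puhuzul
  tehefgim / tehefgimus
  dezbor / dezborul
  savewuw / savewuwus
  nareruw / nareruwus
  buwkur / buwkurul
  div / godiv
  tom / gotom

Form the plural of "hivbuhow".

hivbuhowus

"hivbuhow" has 3 vowels. The stems with 3 vowels (tehefgim → tehefgimus, nareruw → nareruwus, savewuw → savewuwus) add -us.
So hivbuhow → hivbuhowus.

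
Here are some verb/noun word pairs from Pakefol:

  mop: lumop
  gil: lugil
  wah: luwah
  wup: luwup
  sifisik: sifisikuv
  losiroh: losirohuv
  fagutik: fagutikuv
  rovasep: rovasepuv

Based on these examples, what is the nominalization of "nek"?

wah and losiroh both end in -h yet inflect differently (luwah, losirohuv), so the final letter is not what conditions the rule; the number of vowels is.
"nek" has 1 vowel. The stems with 1 vowel (mop → lumop, gil → lugil, wah → luwah) add the prefix lu-.
So nek → lunek.

lunek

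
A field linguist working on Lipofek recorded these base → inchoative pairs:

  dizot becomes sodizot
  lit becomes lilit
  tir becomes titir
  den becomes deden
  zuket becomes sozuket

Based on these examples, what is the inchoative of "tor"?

totor

"tor" has 1 vowel. The stems with 1 vowel (tir → titir, lit → lilit, den → deden) repeat the first consonant+vowel as a prefix.
The other pattern: stems with 2 vowels add the prefix so-.
So tor → totor.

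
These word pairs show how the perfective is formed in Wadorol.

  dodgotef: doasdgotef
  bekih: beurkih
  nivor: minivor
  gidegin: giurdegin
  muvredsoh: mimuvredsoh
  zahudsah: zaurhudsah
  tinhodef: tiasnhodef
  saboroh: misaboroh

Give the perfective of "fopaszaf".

saboroh and bekih both end in -h yet inflect differently (misaboroh, beurkih), so the final letter is not what conditions the rule; the last vowel is.
"fopaszaf" has last vowel 'a'. The one such stem in the data (zahudsah → zaurhudsah) inserts -ur- after the first vowel (as do gidegin, bekih), so the same rule applies.
The other patterns: stems whose last vowel is 'o' add the prefix mi-; stems whose last vowel is 'e' insert -as- after the first vowel.
So fopaszaf → fourpaszaf.

fourpaszaf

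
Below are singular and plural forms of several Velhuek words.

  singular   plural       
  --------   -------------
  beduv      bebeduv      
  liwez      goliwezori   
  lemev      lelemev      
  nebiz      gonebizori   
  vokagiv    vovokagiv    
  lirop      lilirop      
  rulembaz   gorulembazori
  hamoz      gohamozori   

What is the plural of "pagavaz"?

gopagavazori

hamoz and lirop both have last vowel 'o' yet inflect differently (gohamozori, lilirop), so the last vowel is not what conditions the rule; the final letter is.
"pagavaz" ends in -z. The stems ending in -z (hamoz → gohamozori, liwez → goliwezori, nebiz → gonebizori) add go- … -ori around the stem.
So pagavaz → gopagavazori.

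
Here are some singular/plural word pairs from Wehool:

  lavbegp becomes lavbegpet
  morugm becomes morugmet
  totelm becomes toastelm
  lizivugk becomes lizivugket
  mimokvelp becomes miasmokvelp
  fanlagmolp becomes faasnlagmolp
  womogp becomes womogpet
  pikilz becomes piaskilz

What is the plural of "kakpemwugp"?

kakpemwugpet

fanlagmolp and womogp both end in -p yet inflect differently (faasnlagmolp, womogpet), so the final letter is not what conditions the rule; the second-to-last letter is.
"kakpemwugp" has second-to-last letter 'g'. The stems whose second-to-last letter is 'g' (womogp → womogpet, lavbegp → lavbegpet, morugm → morugmet) add -et.
The other pattern: stems whose second-to-last letter is 'l' insert -as- after the first vowel.
So kakpemwugp → kakpemwugpet.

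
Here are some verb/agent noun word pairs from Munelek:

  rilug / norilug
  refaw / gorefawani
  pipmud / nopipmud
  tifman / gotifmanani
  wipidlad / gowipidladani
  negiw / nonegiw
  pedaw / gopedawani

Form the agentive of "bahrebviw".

refaw and negiw both end in -w yet inflect differently (gorefawani, nonegiw), so the final letter is not what conditions the rule; the last vowel is.
"bahrebviw" has last vowel 'i'. The one such stem in the data (negiw → nonegiw) adds the prefix no-, so the same rule applies.
So bahrebviw → nobahrebviw.

nobahrebviw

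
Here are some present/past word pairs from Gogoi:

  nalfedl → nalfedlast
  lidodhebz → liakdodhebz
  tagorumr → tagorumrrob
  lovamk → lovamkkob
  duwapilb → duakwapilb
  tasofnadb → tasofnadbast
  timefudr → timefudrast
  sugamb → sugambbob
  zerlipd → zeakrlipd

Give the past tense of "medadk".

tasofnadb and sugamb both end in -b yet inflect differently (tasofnadbast, sugambbob), so the final letter is not what conditions the rule; the second-to-last letter is.
"medadk" has second-to-last letter 'd'. The stems whose second-to-last letter is 'd' (timefudr → timefudrast, nalfedl → nalfedlast, tasofnadb → tasofnadbast) add -ast.
The other patterns: stems whose second-to-last letter is 'm' double the final consonant and add -ob; stems whose second-to-last letter is 'b', 'l' or 'p' insert -ak- after the first vowel.
So medadk → medadkast.

medadkast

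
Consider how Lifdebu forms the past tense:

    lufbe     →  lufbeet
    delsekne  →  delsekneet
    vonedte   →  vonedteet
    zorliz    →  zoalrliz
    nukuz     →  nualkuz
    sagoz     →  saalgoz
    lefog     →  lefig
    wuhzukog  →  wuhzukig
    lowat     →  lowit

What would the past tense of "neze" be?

sagoz and lefog both have last vowel 'o' yet inflect differently (saalgoz, lefig), so the last vowel is not what conditions the rule; the final letter is.
"neze" ends in -e. The stems ending in -e (lufbe → lufbeet, delsekne → delsekneet, vonedte → vonedteet) add -et.
So neze → nezeet.

nezeet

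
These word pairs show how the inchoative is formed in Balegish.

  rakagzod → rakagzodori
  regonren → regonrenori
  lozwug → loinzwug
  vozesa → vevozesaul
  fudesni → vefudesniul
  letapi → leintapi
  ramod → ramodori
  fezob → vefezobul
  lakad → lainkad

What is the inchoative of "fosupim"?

vefosupimul

"fosupim" begins with f-. The stems beginning with f- (fezob → vefezobul, fudesni → vefudesniul) add ve- … -ul around the stem.
The other patterns: stems beginning with r- add -ori; stems beginning with l- insert -in- after the first vowel.
So fosupim → vefosupimul.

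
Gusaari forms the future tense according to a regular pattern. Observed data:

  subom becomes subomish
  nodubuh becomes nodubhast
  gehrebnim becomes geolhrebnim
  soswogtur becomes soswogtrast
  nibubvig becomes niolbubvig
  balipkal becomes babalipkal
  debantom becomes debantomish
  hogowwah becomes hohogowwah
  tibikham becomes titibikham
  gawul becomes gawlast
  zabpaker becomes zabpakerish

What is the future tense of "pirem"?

piremish

subom and gehrebnim both end in -m yet inflect differently (subomish, geolhrebnim), so the final letter is not what conditions the rule; the last vowel is.
"pirem" has last vowel 'e'. The one such stem in the data (zabpaker → zabpakerish) adds -ish, so the same rule applies.
The other patterns: stems whose last vowel is 'i' insert -ol- after the first vowel; stems whose last vowel is 'u' delete the last vowel and add -ast; stems whose last vowel is 'a' repeat the first consonant+vowel as a prefix.
So pirem → piremish.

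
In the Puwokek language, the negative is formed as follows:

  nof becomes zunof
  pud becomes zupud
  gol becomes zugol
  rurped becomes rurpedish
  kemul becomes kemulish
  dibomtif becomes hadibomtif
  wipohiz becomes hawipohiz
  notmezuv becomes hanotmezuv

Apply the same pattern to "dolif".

dolifish

pud and rurped both end in -d yet inflect differently (zupud, rurpedish), so the final letter is not what conditions the rule; the number of vowels is.
"dolif" has 2 vowels. The stems with 2 vowels (rurped → rurpedish, kemul → kemulish) add -ish.
The other patterns: stems with 1 vowel add the prefix zu-; stems with 3 vowels add the prefix ha-.
So dolif → dolifish.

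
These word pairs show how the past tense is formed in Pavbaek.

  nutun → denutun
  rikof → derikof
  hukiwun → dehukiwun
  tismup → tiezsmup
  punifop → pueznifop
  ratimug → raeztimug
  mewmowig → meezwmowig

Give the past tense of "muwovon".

"muwovon" ends in -n. The stems ending in -n (nutun → denutun, hukiwun → dehukiwun) add the prefix de-.
The other pattern: stems ending in -g or -p insert -ez- after the first vowel.
So muwovon → demuwovon.

demuwovon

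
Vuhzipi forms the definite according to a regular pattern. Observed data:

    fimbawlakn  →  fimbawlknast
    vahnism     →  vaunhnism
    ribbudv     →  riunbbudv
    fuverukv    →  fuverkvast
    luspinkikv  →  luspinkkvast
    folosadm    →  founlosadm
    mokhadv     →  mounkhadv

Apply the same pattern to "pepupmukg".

fuverukv and ribbudv both end in -v yet inflect differently (fuverkvast, riunbbudv), so the final letter is not what conditions the rule; the second-to-last letter is.
"pepupmukg" has second-to-last letter 'k'. The stems whose second-to-last letter is 'k' (fuverukv → fuverkvast, luspinkikv → luspinkkvast, fimbawlakn → fimbawlknast) delete the last vowel and add -ast.
The other pattern: stems whose second-to-last letter is 'd' or 's' insert -un- after the first vowel.
So pepupmukg → pepupmkgast.

pepupmkgast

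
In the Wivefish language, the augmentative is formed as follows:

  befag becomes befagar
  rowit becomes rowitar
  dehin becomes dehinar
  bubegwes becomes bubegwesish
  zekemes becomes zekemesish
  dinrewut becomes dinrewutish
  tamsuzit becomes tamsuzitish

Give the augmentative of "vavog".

rowit and dinrewut both end in -t yet inflect differently (rowitar, dinrewutish), so the final letter is not what conditions the rule; the number of vowels is.
"vavog" has 2 vowels. The stems with 2 vowels (befag → befagar, rowit → rowitar, dehin → dehinar) add -ar.
So vavog → vavogar.

vavogar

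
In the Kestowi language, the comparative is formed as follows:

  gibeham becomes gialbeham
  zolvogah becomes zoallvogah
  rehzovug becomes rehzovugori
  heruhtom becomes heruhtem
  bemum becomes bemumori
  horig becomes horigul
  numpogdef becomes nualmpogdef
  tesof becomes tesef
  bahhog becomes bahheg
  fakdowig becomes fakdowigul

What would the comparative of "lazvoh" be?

lazveh

"lazvoh" has last vowel 'o'. The stems whose last vowel is 'o' (heruhtom → heruhtem, tesof → tesef, bahhog → bahheg) change the last vowel to 'e'.
The other patterns: stems whose last vowel is 'i' add -ul; stems whose last vowel is 'u' add -ori; stems whose last vowel is 'a' or 'e' insert -al- after the first vowel.
So lazvoh → lazveh.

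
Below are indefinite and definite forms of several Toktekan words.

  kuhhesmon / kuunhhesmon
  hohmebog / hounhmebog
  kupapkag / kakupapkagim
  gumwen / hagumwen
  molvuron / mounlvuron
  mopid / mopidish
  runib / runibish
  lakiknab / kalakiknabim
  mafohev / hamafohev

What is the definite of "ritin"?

ritinish

molvuron and gumwen both end in -n yet inflect differently (mounlvuron, hagumwen), so the final letter is not what conditions the rule; the last vowel is.
"ritin" has last vowel 'i'. The stems whose last vowel is 'i' (mopid → mopidish, runib → runibish) add -ish.
So ritin → ritinish.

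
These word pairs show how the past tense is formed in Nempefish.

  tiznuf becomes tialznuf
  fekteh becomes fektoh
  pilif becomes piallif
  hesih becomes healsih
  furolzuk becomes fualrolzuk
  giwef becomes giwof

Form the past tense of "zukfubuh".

"zukfubuh" has last vowel 'u'. The stems whose last vowel is 'u' (tiznuf → tialznuf, furolzuk → fualrolzuk) insert -al- after the first vowel.
The other pattern: stems whose last vowel is 'e' change the last vowel to 'o'.
So zukfubuh → zualkfubuh.

zualkfubuh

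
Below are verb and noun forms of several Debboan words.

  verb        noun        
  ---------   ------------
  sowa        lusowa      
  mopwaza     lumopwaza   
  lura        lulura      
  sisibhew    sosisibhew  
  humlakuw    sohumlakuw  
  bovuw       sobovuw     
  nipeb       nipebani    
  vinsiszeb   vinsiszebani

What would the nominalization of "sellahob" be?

sisibhew and nipeb both have last vowel 'e' yet inflect differently (sosisibhew, nipebani), so the last vowel is not what conditions the rule; the final letter is.
"sellahob" ends in -b. The stems ending in -b (nipeb → nipebani, vinsiszeb → vinsiszebani) add -ani.
So sellahob → sellahobani.

sellahobani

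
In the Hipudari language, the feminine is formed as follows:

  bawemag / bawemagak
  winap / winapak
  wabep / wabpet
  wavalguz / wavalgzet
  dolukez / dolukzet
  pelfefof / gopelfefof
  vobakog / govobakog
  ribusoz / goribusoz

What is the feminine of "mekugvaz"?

winap and wabep both end in -p yet inflect differently (winapak, wabpet), so the final letter is not what conditions the rule; the last vowel is.
"mekugvaz" has last vowel 'a'. The stems whose last vowel is 'a' (bawemag → bawemagak, winap → winapak) add -ak.
The other patterns: stems whose last vowel is 'e' or 'u' delete the last vowel and add -et; stems whose last vowel is 'o' add the prefix go-.
So mekugvaz → mekugvazak.

mekugvazak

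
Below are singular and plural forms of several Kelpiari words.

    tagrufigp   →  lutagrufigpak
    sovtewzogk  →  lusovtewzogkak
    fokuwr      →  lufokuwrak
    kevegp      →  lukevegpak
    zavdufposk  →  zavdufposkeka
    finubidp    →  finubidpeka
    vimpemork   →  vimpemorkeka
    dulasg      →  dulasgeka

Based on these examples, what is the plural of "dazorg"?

"dazorg" has second-to-last letter 'r'. The one such stem in the data (vimpemork → vimpemorkeka) adds -eka, so the same rule applies.
So dazorg → dazorgeka.

dazorgeka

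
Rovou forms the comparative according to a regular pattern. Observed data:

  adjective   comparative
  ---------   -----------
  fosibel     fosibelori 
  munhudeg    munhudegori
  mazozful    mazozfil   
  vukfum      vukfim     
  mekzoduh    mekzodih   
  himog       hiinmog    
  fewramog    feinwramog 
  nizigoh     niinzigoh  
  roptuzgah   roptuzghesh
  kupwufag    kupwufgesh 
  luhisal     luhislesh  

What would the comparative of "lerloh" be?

leinrloh

fosibel and mazozful both end in -l yet inflect differently (fosibelori, mazozfil), so the final letter is not what conditions the rule; the last vowel is.
"lerloh" has last vowel 'o'. The stems whose last vowel is 'o' (himog → hiinmog, fewramog → feinwramog, nizigoh → niinzigoh) insert -in- after the first vowel.
So lerloh → leinrloh.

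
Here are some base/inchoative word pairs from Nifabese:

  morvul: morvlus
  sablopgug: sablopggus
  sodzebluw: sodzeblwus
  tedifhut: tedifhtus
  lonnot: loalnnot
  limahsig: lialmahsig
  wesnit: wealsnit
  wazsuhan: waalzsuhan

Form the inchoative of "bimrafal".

tedifhut and lonnot both end in -t yet inflect differently (tedifhtus, loalnnot), so the final letter is not what conditions the rule; the last vowel is.
"bimrafal" has last vowel 'a'. The one such stem in the data (wazsuhan → waalzsuhan) inserts -al- after the first vowel (as do lonnot, limahsig), so the same rule applies.
The other pattern: stems whose last vowel is 'u' delete the last vowel and add -us.
So bimrafal → bialmrafal.

bialmrafal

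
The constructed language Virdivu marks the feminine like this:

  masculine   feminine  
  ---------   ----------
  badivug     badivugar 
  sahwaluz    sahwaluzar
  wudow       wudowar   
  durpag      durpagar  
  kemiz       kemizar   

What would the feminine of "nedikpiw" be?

nedikpiwar

Every pair shown (badivug → badivugar, sahwaluz → sahwaluzar, wudow → wudowar, …) follows the same rule: add -ar.
So nedikpiw → nedikpiwar.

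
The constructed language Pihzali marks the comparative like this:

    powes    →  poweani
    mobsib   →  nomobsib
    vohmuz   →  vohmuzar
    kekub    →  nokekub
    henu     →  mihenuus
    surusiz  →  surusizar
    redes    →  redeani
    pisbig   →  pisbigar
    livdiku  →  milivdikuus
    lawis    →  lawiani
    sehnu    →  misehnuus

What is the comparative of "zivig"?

livdiku and kekub both have last vowel 'u' yet inflect differently (milivdikuus, nokekub), so the last vowel is not what conditions the rule; the final letter is.
"zivig" ends in -g. The one such stem in the data (pisbig → pisbigar) adds -ar, so the same rule applies.
So zivig → zivigar.

zivigar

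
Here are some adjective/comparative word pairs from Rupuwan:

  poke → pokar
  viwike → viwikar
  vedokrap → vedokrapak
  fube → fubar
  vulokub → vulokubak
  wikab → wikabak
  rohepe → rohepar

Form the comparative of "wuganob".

wuganobak

viwike and vedokrap both begin with v- yet inflect differently (viwikar, vedokrapak), so the first letter is not what conditions the rule; the final letter is.
"wuganob" ends in -b. The stems ending in -b (vulokub → vulokubak, wikab → wikabak) add -ak.
The other pattern: stems ending in -e drop the final letter and add -ar.
So wuganob → wuganobak.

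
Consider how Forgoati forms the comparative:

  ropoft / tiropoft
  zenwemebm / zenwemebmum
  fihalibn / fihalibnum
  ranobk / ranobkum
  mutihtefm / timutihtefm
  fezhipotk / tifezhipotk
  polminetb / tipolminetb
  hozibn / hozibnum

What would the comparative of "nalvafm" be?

ranobk and fezhipotk both end in -k yet inflect differently (ranobkum, tifezhipotk), so the final letter is not what conditions the rule; the second-to-last letter is.
"nalvafm" has second-to-last letter 'f'. The stems whose second-to-last letter is 'f' (ropoft → tiropoft, mutihtefm → timutihtefm) add the prefix ti-.
So nalvafm → tinalvafm.

tinalvafm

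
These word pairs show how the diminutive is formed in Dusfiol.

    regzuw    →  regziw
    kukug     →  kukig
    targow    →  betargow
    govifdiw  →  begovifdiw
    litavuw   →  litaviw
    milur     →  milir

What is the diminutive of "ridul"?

"ridul" has last vowel 'u'. The stems whose last vowel is 'u' (kukug → kukig, milur → milir, regzuw → regziw) change the last vowel to 'i'.
So ridul → ridil.

ridil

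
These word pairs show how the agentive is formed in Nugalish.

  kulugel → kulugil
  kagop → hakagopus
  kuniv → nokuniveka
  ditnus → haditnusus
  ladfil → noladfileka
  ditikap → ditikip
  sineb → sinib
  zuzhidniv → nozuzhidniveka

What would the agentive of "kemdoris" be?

nokemdoriseka

ladfil and kulugel both end in -l yet inflect differently (noladfileka, kulugil), so the final letter is not what conditions the rule; the last vowel is.
"kemdoris" has last vowel 'i'. The stems whose last vowel is 'i' (kuniv → nokuniveka, zuzhidniv → nozuzhidniveka, ladfil → noladfileka) add no- … -eka around the stem.
So kemdoris → nokemdoriseka.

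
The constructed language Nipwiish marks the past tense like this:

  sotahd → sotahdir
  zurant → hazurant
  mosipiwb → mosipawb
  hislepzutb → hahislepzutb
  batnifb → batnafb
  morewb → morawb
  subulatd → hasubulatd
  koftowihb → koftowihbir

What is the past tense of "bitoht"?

"bitoht" has second-to-last letter 'h'. The stems whose second-to-last letter is 'h' (sotahd → sotahdir, koftowihb → koftowihbir) add -ir.
So bitoht → bitohtir.

bitohtir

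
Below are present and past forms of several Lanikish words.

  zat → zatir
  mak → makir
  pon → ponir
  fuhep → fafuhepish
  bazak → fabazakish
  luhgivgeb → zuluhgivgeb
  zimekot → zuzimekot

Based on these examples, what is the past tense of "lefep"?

falefepish

mak and bazak both end in -k yet inflect differently (makir, fabazakish), so the final letter is not what conditions the rule; the number of vowels is.
"lefep" has 2 vowels. The stems with 2 vowels (fuhep → fafuhepish, bazak → fabazakish) add fa- … -ish around the stem.
The other patterns: stems with 1 vowel add -ir; stems with 3 vowels add the prefix zu-.
So lefep → falefepish.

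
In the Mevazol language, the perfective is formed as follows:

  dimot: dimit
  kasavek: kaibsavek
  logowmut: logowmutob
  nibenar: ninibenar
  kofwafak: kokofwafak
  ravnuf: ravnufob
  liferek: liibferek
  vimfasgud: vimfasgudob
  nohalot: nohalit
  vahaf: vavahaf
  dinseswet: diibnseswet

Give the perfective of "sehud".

sehudob

"sehud" has last vowel 'u'. The stems whose last vowel is 'u' (logowmut → logowmutob, ravnuf → ravnufob, vimfasgud → vimfasgudob) add -ob.
The other patterns: stems whose last vowel is 'a' repeat the first consonant+vowel as a prefix; stems whose last vowel is 'e' insert -ib- after the first vowel; stems whose last vowel is 'o' change the last vowel to 'i'.
So sehud → sehudob.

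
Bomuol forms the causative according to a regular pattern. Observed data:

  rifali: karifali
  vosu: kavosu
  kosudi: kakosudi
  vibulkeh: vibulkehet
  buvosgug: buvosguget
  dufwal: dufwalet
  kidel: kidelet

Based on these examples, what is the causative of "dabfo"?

kadabfo

"dabfo" ends in a vowel. The stems ending in a vowel (rifali → karifali, vosu → kavosu, kosudi → kakosudi) add the prefix ka-.
So dabfo → kadabfo.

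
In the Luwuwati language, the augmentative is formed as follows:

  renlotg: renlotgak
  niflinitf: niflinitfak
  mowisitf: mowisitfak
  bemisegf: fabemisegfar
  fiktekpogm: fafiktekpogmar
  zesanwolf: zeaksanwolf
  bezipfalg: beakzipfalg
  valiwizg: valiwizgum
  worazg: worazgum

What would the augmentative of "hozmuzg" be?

hozmuzgum

niflinitf and bemisegf both end in -f yet inflect differently (niflinitfak, fabemisegfar), so the final letter is not what conditions the rule; the second-to-last letter is.
"hozmuzg" has second-to-last letter 'z'. The stems whose second-to-last letter is 'z' (valiwizg → valiwizgum, worazg → worazgum) add -um.
The other patterns: stems whose second-to-last letter is 't' add -ak; stems whose second-to-last letter is 'g' add fa- … -ar around the stem; stems whose second-to-last letter is 'l' insert -ak- after the first vowel.
So hozmuzg → hozmuzgum.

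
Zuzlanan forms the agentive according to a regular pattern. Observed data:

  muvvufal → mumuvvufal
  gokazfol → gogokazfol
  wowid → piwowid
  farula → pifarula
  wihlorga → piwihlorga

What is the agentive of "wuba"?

piwuba

muvvufal and farula both have last vowel 'a' yet inflect differently (mumuvvufal, pifarula), so the last vowel is not what conditions the rule; the final letter is.
"wuba" ends in -a. The stems ending in -a (farula → pifarula, wihlorga → piwihlorga) add the prefix pi-.
The other pattern: stems ending in -l repeat the first consonant+vowel as a prefix.
So wuba → piwuba.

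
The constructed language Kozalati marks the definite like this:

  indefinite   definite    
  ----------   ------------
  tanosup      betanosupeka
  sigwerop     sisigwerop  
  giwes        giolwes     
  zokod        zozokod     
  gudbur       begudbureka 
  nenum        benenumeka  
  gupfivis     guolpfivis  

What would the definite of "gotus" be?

tanosup and sigwerop both end in -p yet inflect differently (betanosupeka, sisigwerop), so the final letter is not what conditions the rule; the last vowel is.
"gotus" has last vowel 'u'. The stems whose last vowel is 'u' (gudbur → begudbureka, tanosup → betanosupeka, nenum → benenumeka) add be- … -eka around the stem.
The other patterns: stems whose last vowel is 'o' repeat the first consonant+vowel as a prefix; stems whose last vowel is 'e' or 'i' insert -ol- after the first vowel.
So gotus → begotuseka.

begotuseka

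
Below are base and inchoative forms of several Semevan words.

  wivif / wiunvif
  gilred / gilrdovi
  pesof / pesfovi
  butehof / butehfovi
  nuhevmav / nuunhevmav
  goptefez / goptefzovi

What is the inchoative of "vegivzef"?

"vegivzef" has last vowel 'e'. The stems whose last vowel is 'e' (gilred → gilrdovi, goptefez → goptefzovi) delete the last vowel and add -ovi.
So vegivzef → vegivzfovi.

vegivzfovi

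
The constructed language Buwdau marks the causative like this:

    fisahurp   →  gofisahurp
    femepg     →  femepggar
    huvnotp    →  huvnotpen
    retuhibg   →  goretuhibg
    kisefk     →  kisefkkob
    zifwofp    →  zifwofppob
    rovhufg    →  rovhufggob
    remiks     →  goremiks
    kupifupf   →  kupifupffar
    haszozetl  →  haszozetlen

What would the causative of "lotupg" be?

femepg and rovhufg both end in -g yet inflect differently (femepggar, rovhufggob), so the final letter is not what conditions the rule; the second-to-last letter is.
"lotupg" has second-to-last letter 'p'. The stems whose second-to-last letter is 'p' (femepg → femepggar, kupifupf → kupifupffar) double the final consonant and add -ar.
The other patterns: stems whose second-to-last letter is 't' add -en; stems whose second-to-last letter is 'f' double the final consonant and add -ob; stems whose second-to-last letter is 'b', 'k' or 'r' add the prefix go-.
So lotupg → lotupggar.

lotupggar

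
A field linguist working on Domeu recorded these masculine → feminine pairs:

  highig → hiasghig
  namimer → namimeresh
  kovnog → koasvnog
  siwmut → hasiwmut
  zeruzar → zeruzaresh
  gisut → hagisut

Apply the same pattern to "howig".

hoaswig

highig and siwmut both have 2 vowels yet inflect differently (hiasghig, hasiwmut), so the number of vowels is not what conditions the rule; the final letter is.
"howig" ends in -g. The stems ending in -g (highig → hiasghig, kovnog → koasvnog) insert -as- after the first vowel.
So howig → hoaswig.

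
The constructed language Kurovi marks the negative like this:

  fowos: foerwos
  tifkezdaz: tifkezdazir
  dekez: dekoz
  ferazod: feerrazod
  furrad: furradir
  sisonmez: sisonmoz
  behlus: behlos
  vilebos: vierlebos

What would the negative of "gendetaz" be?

"gendetaz" has last vowel 'a'. The stems whose last vowel is 'a' (tifkezdaz → tifkezdazir, furrad → furradir) add -ir.
The other patterns: stems whose last vowel is 'o' insert -er- after the first vowel; stems whose last vowel is 'e' or 'u' change the last vowel to 'o'.
So gendetaz → gendetazir.

gendetazir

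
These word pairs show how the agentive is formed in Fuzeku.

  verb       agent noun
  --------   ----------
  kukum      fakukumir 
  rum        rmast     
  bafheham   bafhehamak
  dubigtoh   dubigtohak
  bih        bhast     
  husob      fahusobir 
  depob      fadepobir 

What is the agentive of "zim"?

zmast

"zim" has 1 vowel. The stems with 1 vowel (bih → bhast, rum → rmast) delete the last vowel and add -ast.
The other patterns: stems with 2 vowels add fa- … -ir around the stem; stems with 3 vowels add -ak.
So zim → zmast.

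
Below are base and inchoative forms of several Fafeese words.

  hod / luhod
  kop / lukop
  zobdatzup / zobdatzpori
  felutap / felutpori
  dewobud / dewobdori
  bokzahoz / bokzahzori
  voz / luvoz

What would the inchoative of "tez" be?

lutez

"tez" has 1 vowel. The stems with 1 vowel (voz → luvoz, kop → lukop, hod → luhod) add the prefix lu-.
The other pattern: stems with 3 vowels delete the last vowel and add -ori.
So tez → lutez.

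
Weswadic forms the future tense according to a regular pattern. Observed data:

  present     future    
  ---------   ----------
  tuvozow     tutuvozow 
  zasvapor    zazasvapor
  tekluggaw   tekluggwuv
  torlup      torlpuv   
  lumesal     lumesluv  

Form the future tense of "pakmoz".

"pakmoz" has last vowel 'o'. The stems whose last vowel is 'o' (tuvozow → tutuvozow, zasvapor → zazasvapor) repeat the first consonant+vowel as a prefix.
The other pattern: stems whose last vowel is 'a' or 'u' delete the last vowel and add -uv.
So pakmoz → papakmoz.

papakmoz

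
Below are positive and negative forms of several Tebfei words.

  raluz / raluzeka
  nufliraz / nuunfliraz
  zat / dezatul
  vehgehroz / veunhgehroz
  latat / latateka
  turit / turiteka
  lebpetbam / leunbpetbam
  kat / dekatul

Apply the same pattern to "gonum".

gonumeka

kat and latat both end in -t yet inflect differently (dekatul, latateka), so the final letter is not what conditions the rule; the number of vowels is.
"gonum" has 2 vowels. The stems with 2 vowels (latat → latateka, raluz → raluzeka, turit → turiteka) add -eka.
The other patterns: stems with 1 vowel add de- … -ul around the stem; stems with 3 vowels insert -un- after the first vowel.
So gonum → gonumeka.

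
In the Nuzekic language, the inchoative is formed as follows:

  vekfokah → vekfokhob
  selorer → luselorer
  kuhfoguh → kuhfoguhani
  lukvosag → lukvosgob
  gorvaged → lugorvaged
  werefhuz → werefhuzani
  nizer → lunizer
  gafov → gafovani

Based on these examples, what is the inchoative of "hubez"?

vekfokah and kuhfoguh both end in -h yet inflect differently (vekfokhob, kuhfoguhani), so the final letter is not what conditions the rule; the last vowel is.
"hubez" has last vowel 'e'. The stems whose last vowel is 'e' (gorvaged → lugorvaged, nizer → lunizer, selorer → luselorer) add the prefix lu-.
So hubez → luhubez.

luhubez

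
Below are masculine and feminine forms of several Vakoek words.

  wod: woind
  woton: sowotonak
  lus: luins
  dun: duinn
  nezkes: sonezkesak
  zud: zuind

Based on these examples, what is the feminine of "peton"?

sopetonak

"peton" has 2 vowels. The stems with 2 vowels (nezkes → sonezkesak, woton → sowotonak) add so- … -ak around the stem.
The other pattern: stems with 1 vowel insert -in- after the first vowel.
So peton → sopetonak.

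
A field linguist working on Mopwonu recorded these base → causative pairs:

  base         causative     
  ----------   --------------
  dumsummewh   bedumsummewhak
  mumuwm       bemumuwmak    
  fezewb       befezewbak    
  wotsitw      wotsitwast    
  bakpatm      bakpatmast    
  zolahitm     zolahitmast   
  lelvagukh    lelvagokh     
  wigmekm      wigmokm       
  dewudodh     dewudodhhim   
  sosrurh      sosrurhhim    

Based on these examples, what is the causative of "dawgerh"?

mumuwm and bakpatm both end in -m yet inflect differently (bemumuwmak, bakpatmast), so the final letter is not what conditions the rule; the second-to-last letter is.
"dawgerh" has second-to-last letter 'r'. The one such stem in the data (sosrurh → sosrurhhim) doubles the final consonant and adds -im (as does dewudodh), so the same rule applies.
The other patterns: stems whose second-to-last letter is 'w' add be- … -ak around the stem; stems whose second-to-last letter is 't' add -ast; stems whose second-to-last letter is 'k' change the last vowel to 'o'.
So dawgerh → dawgerhhim.

dawgerhhim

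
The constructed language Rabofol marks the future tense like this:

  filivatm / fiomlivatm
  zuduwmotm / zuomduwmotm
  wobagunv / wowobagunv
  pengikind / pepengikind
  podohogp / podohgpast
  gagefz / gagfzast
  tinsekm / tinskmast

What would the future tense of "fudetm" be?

"fudetm" has second-to-last letter 't'. The stems whose second-to-last letter is 't' (filivatm → fiomlivatm, zuduwmotm → zuomduwmotm) insert -om- after the first vowel.
The other patterns: stems whose second-to-last letter is 'n' repeat the first consonant+vowel as a prefix; stems whose second-to-last letter is 'f', 'g' or 'k' delete the last vowel and add -ast.
So fudetm → fuomdetm.

fuomdetm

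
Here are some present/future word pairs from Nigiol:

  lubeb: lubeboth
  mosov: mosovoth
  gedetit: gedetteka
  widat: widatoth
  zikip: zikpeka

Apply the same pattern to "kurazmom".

gedetit and widat both end in -t yet inflect differently (gedetteka, widatoth), so the final letter is not what conditions the rule; the last vowel is.
"kurazmom" has last vowel 'o'. The one such stem in the data (mosov → mosovoth) adds -oth, so the same rule applies.
So kurazmom → kurazmomoth.

kurazmomoth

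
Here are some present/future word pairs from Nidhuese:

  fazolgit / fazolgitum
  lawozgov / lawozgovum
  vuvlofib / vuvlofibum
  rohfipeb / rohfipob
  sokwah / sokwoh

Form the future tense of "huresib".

rohfipeb and vuvlofib both end in -b yet inflect differently (rohfipob, vuvlofibum), so the final letter is not what conditions the rule; the last vowel is.
"huresib" has last vowel 'i'. The stems whose last vowel is 'i' (fazolgit → fazolgitum, vuvlofib → vuvlofibum) add -um.
The other pattern: stems whose last vowel is 'a' or 'e' change the last vowel to 'o'.
So huresib → huresibum.

huresibum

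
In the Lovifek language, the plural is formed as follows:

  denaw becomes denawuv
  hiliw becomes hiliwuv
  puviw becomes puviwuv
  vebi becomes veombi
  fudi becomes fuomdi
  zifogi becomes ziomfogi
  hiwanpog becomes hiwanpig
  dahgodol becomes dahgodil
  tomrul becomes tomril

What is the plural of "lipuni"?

hiliw and vebi both have last vowel 'i' yet inflect differently (hiliwuv, veombi), so the last vowel is not what conditions the rule; the final letter is.
"lipuni" ends in -i. The stems ending in -i (vebi → veombi, fudi → fuomdi, zifogi → ziomfogi) insert -om- after the first vowel.
So lipuni → liompuni.

liompuni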